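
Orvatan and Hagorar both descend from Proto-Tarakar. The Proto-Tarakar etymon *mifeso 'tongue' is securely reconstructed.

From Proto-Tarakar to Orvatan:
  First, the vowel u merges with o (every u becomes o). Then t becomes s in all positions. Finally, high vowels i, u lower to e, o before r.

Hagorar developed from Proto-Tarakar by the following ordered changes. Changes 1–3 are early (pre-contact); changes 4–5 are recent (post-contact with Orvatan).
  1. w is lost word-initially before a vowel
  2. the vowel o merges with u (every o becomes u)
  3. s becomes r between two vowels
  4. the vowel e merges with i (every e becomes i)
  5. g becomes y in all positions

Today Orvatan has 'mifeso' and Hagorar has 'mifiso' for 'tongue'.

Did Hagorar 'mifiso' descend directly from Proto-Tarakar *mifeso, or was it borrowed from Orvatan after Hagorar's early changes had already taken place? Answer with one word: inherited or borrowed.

borrowed

If inherited, *mifeso would pass through all of Hagorar's changes:
Hagorar: *mifeso
  mifeso (rule 1 does not apply)
  mifeso → mifesu   [vowel merger]
  mifesu → miferu   [rhotacism]
  miferu → mifiru   [vowel merger]
  mifiru (rule 5 does not apply)
  giving Hagorar mifiru.
If borrowed from Orvatan 'mifeso' after the early changes, it would undergo only the recent ones:
  rule 4 (vowel merger): mifeso → mifiso
  rule 5 (unconditioned shift): no change (mifiso)
  ⇒ as a loan: mifiso
Hagorar 'mifiso' matches the loan outcome 'mifiso', not the inherited 'mifiru' — it skipped the early Hagorar changes, so it was borrowed from Orvatan.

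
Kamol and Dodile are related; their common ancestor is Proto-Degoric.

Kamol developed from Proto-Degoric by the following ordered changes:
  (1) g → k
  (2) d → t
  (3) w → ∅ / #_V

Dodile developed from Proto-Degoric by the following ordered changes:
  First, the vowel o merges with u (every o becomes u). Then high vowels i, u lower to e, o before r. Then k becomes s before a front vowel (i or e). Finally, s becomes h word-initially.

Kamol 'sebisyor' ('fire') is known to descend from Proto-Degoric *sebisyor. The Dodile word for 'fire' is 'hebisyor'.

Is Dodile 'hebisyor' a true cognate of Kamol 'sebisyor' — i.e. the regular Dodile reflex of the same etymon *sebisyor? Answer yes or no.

yes

Derive the expected Dodile reflex of *sebisyor:
Dodile: start from *sebisyor.
  rule 1 (vowel merger): sebisyor → sebisyur
  rule 2 (pre-rhotic lowering): sebisyur → sebisyor
  rule 3: no change — sebisyor
  rule 4 (debuccalisation): sebisyor → hebisyor
  ⇒ Dodile hebisyor
Dodile 'hebisyor' matches the regular reflex exactly, so the pair is cognate.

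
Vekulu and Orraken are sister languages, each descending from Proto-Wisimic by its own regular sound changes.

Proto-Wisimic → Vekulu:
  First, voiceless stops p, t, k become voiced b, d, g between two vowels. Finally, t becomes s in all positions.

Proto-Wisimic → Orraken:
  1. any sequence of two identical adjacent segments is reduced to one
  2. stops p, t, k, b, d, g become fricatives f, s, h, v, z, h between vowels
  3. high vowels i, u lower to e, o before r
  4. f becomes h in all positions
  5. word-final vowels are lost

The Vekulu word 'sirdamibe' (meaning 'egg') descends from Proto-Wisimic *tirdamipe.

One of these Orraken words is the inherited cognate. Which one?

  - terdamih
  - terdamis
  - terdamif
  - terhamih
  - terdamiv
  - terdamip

terdamih

Orraken: *tirdamipe > tirdamife > terdamife > terdamihe > terdamih  (by intervocalic lenition, pre-rhotic lowering, unconditioned shift, apocope)
Only 'terdamih' matches the regular Orraken development of *tirdamipe.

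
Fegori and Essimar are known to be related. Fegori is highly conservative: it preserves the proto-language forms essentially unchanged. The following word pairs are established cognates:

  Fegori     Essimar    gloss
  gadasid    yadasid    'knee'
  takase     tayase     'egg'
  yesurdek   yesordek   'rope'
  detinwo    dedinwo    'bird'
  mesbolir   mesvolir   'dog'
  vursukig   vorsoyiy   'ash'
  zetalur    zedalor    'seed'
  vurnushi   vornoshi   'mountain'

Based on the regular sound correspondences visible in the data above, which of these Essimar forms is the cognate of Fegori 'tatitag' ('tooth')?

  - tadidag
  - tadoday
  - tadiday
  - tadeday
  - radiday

tadiday

detinwo ~ dedinwo — Fegori t corresponds to Essimar d between vowels (before a front vowel).
zetalur ~ zedalor — Fegori t corresponds to Essimar d between vowels (before a back vowel).
vursukig ~ vorsoyiy — Fegori g corresponds to Essimar y word-finally.
Applying these to Fegori 'tatitag':
  tatitag → taditag   (t→d between vowels (before a front vowel))
  taditag → tadidag   (t→d between vowels (before a back vowel))
  tadidag → tadiday   (g→y word-finally)
So the Essimar cognate is 'tadiday'.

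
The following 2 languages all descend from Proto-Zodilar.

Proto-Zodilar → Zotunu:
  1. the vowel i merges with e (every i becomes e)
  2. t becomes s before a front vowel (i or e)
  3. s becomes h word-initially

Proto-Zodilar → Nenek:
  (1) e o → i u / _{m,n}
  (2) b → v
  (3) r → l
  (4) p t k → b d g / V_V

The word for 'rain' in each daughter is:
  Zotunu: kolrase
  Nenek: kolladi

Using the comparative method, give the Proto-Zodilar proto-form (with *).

Position 7: Zotunu has e, Nenek has i. Taking the neighbouring segments as reconstructed: Zotunu e could go back to *e or *i; Nenek i can only go back to *i — the one source consistent with every daughter is *i.
Position 6: Zotunu has s, Nenek has d. Taking the neighbouring segments as reconstructed: Zotunu s could go back to *t or *s; Nenek d could go back to *t or *d — the one source consistent with every daughter is *t.
Position 4: Zotunu has r, Nenek has l. Zotunu preserves r here (none of its changes turn any other segment into r), so the proto-segment is *r.
Verify the candidate proto-form against each daughter:
Zotunu: *kolrati > kolrate > kolrase  (by vowel merger, palatalisation)
Nenek: *kolrati
  kolrati (rule 1 does not apply)
  kolrati (rule 2 does not apply)
  kolrati → kollati   [unconditioned shift]
  kollati → kolladi   [intervocalic voicing]
  giving Nenek kolladi.
No other proto-form is consistent with every reflex, so the reconstruction is *kolrati.

*kolrati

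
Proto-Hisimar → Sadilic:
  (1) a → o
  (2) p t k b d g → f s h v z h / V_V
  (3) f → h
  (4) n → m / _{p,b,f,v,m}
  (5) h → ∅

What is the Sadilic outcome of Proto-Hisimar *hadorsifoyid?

Sadilic: *hadorsifoyid > hodorsifoyid > hozorsifoyid > hozorsihoyid > ozorsioyid  (by vowel merger, intervocalic lenition, unconditioned shift, h-loss)

ozorsioyid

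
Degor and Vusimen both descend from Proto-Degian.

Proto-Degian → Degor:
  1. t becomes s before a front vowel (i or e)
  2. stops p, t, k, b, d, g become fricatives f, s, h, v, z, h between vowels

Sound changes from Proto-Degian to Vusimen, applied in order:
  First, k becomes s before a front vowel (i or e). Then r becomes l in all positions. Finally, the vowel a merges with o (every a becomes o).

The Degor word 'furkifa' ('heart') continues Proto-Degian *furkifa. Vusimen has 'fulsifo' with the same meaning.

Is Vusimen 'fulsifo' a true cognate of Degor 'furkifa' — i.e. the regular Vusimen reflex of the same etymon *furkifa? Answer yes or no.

yes

Derive the expected Vusimen reflex of *furkifa:
Vusimen: start from *furkifa.
  rule 1 (palatalisation): furkifa → fursifa
  rule 2 (unconditioned shift): fursifa → fulsifa
  rule 3 (vowel merger): fulsifa → fulsifo
  ⇒ Vusimen fulsifo
Vusimen 'fulsifo' matches the regular reflex exactly, so the pair is cognate.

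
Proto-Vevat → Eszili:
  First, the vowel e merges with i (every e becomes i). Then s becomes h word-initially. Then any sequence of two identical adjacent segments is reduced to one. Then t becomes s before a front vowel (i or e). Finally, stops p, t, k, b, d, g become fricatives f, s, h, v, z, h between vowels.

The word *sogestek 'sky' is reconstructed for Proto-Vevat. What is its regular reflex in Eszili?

Eszili: *sogestek > sogistik > hogistik > hogissik > hohissik  (by vowel merger, debuccalisation, palatalisation, intervocalic lenition)

hohissik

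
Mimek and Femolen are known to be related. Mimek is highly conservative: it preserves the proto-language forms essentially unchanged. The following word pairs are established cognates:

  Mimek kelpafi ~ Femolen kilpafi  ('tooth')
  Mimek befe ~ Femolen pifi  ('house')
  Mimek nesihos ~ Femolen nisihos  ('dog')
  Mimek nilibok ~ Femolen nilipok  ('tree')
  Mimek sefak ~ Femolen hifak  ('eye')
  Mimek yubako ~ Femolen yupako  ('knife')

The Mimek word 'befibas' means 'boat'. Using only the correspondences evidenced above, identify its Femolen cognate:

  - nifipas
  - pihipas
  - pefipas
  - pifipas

befe ~ pifi — Mimek b corresponds to Femolen p word-initially before a front vowel.
befe ~ pifi, sefak ~ hifak — Mimek e corresponds to Femolen i after a consonant, before a labial obstruent.
yubako ~ yupako — Mimek b corresponds to Femolen p between vowels (before a back vowel).
Applying these to Mimek 'befibas':
  befibas → pefibas   (b→p word-initially before a front vowel)
  pefibas → pifibas   (e→i after a consonant, before a labial obstruent)
  pifibas → pifipas   (b→p between vowels (before a back vowel))
So the Femolen cognate is 'pifipas'.

pifipas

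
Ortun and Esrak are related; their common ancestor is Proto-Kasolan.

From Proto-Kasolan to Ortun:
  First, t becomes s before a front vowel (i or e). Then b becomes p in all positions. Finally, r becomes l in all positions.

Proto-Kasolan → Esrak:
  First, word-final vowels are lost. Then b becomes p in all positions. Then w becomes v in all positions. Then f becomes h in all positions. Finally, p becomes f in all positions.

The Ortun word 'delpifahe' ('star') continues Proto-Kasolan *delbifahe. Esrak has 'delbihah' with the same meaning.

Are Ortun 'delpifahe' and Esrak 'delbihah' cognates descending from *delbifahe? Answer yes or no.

no

Derive the expected Esrak reflex of *delbifahe:
Esrak: *delbifahe > delbifah > delpifah > delpihah > delfihah  (by apocope, unconditioned shift, unconditioned shift, unconditioned shift)
The regular Esrak reflex would be 'delfihah', but the attested form is 'delbihah'. The correspondence is irregular, so they are not cognates (the Esrak form has a different source).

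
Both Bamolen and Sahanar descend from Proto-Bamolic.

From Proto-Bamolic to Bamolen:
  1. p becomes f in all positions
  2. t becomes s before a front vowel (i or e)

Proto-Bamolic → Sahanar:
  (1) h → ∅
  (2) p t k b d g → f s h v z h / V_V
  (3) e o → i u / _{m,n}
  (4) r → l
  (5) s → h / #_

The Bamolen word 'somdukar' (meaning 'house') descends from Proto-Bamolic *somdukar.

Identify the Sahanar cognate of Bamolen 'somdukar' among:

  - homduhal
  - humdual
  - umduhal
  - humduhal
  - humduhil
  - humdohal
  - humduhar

humduhal

Sahanar: *somdukar
  somdukar (rule 1 does not apply)
  somdukar → somduhar   [intervocalic lenition]
  somduhar → sumduhar   [pre-nasal raising]
  sumduhar → sumduhal   [unconditioned shift]
  sumduhal → humduhal   [debuccalisation]
  giving Sahanar humduhal.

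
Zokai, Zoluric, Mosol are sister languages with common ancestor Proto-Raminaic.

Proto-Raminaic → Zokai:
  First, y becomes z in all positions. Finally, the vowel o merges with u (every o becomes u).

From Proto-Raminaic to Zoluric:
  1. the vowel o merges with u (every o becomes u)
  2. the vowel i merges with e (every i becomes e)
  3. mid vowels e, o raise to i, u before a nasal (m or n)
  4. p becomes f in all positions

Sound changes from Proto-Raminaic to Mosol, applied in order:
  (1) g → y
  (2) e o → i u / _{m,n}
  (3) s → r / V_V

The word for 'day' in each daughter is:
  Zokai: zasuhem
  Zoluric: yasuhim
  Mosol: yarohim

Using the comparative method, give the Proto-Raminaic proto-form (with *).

*yasohem

Position 3: Zokai has s, Zoluric has s, Mosol has r. Zokai preserves s here (none of its changes turn any other segment into s), so the proto-segment is *s.
Position 6: Zokai has e, Zoluric has i, Mosol has i. Zokai preserves e here (none of its changes turn any other segment into e), so the proto-segment is *e.
Position 4: Zokai has u, Zoluric has u, Mosol has o. Mosol preserves o here (none of its changes turn any other segment into o), so the proto-segment is *o.
Verify the candidate proto-form against each daughter:
Zokai: *yasohem
  yasohem → zasohem   [unconditioned shift]
  zasohem → zasuhem   [vowel merger]
  giving Zokai zasuhem.
Zoluric: *yasohem > yasuhem > yasuhim  (by vowel merger, pre-nasal raising)
Mosol: *yasohem > yasohim > yarohim  (by pre-nasal raising, rhotacism)
*yasohem is the unique common source.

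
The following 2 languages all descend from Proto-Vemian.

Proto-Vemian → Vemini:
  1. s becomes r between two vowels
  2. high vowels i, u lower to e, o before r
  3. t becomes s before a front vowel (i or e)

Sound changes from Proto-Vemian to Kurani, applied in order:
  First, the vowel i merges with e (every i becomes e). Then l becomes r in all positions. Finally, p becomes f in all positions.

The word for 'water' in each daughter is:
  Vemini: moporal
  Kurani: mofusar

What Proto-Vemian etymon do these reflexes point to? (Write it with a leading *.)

*mopusal

Position 5: Vemini has r, Kurani has s. Kurani preserves s here (none of its changes turn any other segment into s), so the proto-segment is *s.
Position 7: Vemini has l, Kurani has r. Vemini preserves l here (none of its changes turn any other segment into l), so the proto-segment is *l.
Position 4: Vemini has o, Kurani has u. Kurani preserves u here (none of its changes turn any other segment into u), so the proto-segment is *u.
This points to *mopusal. Verify forward in each daughter:
Vemini: start from *mopusal.
  rule 1 (rhotacism): mopusal → mopural
  rule 2 (pre-rhotic lowering): mopural → moporal
  rule 3: no change — moporal
  ⇒ Vemini moporal
Kurani: *mopusal
  mopusal (rule 1 does not apply)
  mopusal → mopusar   [unconditioned shift]
  mopusar → mofusar   [unconditioned shift]
  giving Kurani mofusar.
*mopusal is the unique common source.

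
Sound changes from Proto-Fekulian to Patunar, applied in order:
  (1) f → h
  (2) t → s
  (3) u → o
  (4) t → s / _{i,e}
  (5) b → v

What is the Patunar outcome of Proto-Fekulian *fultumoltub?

holsomolsov

Patunar: *fultumoltub
  fultumoltub → hultumoltub   [unconditioned shift]
  hultumoltub → hulsumolsub   [unconditioned shift]
  hulsumolsub → holsomolsob   [vowel merger]
  holsomolsob (rule 4 does not apply)
  holsomolsob → holsomolsov   [unconditioned shift]
  giving Patunar holsomolsov.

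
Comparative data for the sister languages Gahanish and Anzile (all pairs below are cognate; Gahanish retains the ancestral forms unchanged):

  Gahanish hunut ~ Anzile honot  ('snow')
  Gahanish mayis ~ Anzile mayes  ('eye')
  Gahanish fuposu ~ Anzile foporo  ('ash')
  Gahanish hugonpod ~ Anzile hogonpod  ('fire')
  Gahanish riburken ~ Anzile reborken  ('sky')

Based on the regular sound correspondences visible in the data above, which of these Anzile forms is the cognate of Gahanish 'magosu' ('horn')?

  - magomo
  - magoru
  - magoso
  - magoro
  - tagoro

magoro

fuposu ~ foporo — Gahanish s corresponds to Anzile r between vowels (before a back vowel).
fuposu ~ foporo — Gahanish u corresponds to Anzile o word-finally.
Applying these to Gahanish 'magosu':
  magosu → magoru   (s→r between vowels (before a back vowel))
  magoru → magoro   (u→o word-finally)
So the Anzile cognate is 'magoro'.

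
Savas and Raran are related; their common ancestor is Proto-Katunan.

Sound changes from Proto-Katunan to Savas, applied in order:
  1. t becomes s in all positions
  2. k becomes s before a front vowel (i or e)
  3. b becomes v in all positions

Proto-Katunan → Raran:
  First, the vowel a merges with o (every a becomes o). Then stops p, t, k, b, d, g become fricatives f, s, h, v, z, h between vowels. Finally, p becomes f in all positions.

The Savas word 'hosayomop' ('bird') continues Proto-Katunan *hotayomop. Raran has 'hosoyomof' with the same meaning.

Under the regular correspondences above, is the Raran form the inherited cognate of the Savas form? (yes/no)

yes

Derive the expected Raran reflex of *hotayomop:
Raran: *hotayomop > hotoyomop > hosoyomop > hosoyomof  (by vowel merger, intervocalic lenition, unconditioned shift)
Raran 'hosoyomof' matches the regular reflex exactly, so the pair is cognate.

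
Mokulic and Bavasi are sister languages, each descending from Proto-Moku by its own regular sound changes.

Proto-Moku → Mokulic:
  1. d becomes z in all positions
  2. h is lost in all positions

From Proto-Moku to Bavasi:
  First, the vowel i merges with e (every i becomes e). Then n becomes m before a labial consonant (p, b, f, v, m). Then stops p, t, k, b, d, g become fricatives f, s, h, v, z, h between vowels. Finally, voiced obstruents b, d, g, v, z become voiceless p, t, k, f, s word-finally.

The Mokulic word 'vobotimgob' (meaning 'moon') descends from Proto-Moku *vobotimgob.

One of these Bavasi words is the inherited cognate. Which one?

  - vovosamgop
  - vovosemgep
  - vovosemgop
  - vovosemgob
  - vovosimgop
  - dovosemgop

vovosemgop

Bavasi: *vobotimgob
  vobotimgob → vobotemgob   [vowel merger]
  vobotemgob (rule 2 does not apply)
  vobotemgob → vovosemgob   [intervocalic lenition]
  vovosemgob → vovosemgop   [final devoicing]
  giving Bavasi vovosemgop.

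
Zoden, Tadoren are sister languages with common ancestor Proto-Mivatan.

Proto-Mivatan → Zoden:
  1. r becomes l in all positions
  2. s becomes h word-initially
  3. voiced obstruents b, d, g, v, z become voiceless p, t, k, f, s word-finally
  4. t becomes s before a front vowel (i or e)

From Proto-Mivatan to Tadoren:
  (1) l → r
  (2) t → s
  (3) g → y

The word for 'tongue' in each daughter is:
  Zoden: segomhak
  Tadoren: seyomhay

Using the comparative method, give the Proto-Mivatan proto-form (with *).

*tegomhag

Position 8: Zoden has k, Tadoren has y. Taking the neighbouring segments as reconstructed: Zoden k could go back to *k or *g; Tadoren y could go back to *g or *y — the one source consistent with every daughter is *g.
Position 3: Zoden has g, Tadoren has y. Zoden preserves g here (none of its changes turn any other segment into g), so the proto-segment is *g.
The remaining positions agree across the daughters. Check the candidate against every language:
Zoden: start from *tegomhag.
  rule 1: no change — tegomhag
  rule 2: no change — tegomhag
  rule 3 (final devoicing): tegomhag → tegomhak
  rule 4 (palatalisation): tegomhak → segomhak
  ⇒ Zoden segomhak
Tadoren: *tegomhag > segomhag > seyomhay  (by unconditioned shift, unconditioned shift)
No other proto-form is consistent with every reflex, so the reconstruction is *tegomhag.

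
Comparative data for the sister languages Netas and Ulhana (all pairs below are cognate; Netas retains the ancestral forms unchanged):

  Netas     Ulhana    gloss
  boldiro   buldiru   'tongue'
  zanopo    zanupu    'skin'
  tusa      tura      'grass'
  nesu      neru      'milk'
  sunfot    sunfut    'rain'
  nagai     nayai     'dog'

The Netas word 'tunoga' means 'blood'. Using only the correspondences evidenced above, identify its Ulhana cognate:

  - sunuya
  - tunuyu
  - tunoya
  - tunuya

boldiro ~ buldiru, sunfot ~ sunfut — Netas o corresponds to Ulhana u after a consonant, before a consonant other than r, m, n, p, b, f, v.
nagai ~ nayai — Netas g corresponds to Ulhana y between vowels (before a back vowel).
Applying these to Netas 'tunoga':
  tunoga → tunuga   (o→u after a consonant, before a consonant other than r, m, n, p, b, f, v)
  tunuga → tunuya   (g→y between vowels (before a back vowel))
So the Ulhana cognate is 'tunuya'.

tunuya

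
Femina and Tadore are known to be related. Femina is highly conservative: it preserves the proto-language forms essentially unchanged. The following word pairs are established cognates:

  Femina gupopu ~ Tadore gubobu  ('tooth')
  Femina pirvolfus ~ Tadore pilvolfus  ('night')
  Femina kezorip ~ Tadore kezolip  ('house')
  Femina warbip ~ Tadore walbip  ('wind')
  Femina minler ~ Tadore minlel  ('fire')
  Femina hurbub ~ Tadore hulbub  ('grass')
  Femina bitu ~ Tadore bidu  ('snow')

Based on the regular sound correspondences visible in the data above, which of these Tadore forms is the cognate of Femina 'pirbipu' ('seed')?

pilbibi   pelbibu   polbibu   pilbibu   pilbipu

pilbibu

warbip ~ walbip, hurbub ~ hulbub — Femina r corresponds to Tadore l after a vowel, before a labial obstruent.
gupopu ~ gubobu — Femina p corresponds to Tadore b between vowels (before a back vowel).
Applying these to Femina 'pirbipu':
  pirbipu → pilbipu   (r→l after a vowel, before a labial obstruent)
  pilbipu → pilbibu   (p→b between vowels (before a back vowel))
So the Tadore cognate is 'pilbibu'.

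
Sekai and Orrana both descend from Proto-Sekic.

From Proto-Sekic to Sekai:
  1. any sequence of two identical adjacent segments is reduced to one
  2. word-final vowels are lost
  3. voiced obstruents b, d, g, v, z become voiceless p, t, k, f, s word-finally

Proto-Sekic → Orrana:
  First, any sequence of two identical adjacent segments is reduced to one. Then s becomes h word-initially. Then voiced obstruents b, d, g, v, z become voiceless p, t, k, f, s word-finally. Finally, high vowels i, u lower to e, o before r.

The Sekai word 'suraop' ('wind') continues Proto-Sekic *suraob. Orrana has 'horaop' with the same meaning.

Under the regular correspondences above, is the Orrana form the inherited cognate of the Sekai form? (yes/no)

Derive the expected Orrana reflex of *suraob:
Orrana: start from *suraob.
  rule 1: no change — suraob
  rule 2 (debuccalisation): suraob → huraob
  rule 3 (final devoicing): huraob → huraop
  rule 4 (pre-rhotic lowering): huraop → horaop
  ⇒ Orrana horaop
Orrana 'horaop' matches the regular reflex exactly, so the pair is cognate.

yes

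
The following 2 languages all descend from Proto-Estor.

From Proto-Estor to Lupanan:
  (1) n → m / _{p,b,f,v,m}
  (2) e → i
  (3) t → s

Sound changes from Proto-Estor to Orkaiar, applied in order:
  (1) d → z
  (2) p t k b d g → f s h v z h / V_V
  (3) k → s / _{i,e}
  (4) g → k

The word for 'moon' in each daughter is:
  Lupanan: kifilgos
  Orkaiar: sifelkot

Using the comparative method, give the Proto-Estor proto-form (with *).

*kifelgot

Position 6: Lupanan has g, Orkaiar has k. Lupanan preserves g here (none of its changes turn any other segment into g), so the proto-segment is *g.
Position 4: Lupanan has i, Orkaiar has e. Orkaiar preserves e here (none of its changes turn any other segment into e), so the proto-segment is *e.
Position 8: Lupanan has s, Orkaiar has t. Orkaiar preserves t here (none of its changes turn any other segment into t), so the proto-segment is *t.
This points to *kifelgot. Verify forward in each daughter:
Lupanan: *kifelgot
  kifelgot (rule 1 does not apply)
  kifelgot → kifilgot   [vowel merger]
  kifilgot → kifilgos   [unconditioned shift]
  giving Lupanan kifilgos.
Orkaiar: *kifelgot > sifelgot > sifelkot  (by palatalisation, unconditioned shift)
No other proto-form is consistent with every reflex, so the reconstruction is *kifelgot.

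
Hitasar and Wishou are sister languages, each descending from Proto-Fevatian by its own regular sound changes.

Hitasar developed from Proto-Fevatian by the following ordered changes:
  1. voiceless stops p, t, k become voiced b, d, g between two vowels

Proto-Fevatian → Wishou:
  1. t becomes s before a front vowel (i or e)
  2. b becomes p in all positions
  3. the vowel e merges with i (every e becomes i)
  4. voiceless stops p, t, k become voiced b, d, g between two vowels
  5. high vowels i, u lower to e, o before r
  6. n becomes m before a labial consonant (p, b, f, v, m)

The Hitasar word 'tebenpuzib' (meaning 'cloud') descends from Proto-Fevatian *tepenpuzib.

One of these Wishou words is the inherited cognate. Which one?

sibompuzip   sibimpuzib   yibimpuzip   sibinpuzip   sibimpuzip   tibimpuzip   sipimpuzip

Wishou: start from *tepenpuzib.
  rule 1 (palatalisation): tepenpuzib → sepenpuzib
  rule 2 (unconditioned shift): sepenpuzib → sepenpuzip
  rule 3 (vowel merger): sepenpuzip → sipinpuzip
  rule 4 (intervocalic voicing): sipinpuzip → sibinpuzip
  rule 5: no change — sibinpuzip
  rule 6 (nasal place assimilation): sibinpuzip → sibimpuzip
  ⇒ Wishou sibimpuzip
Only 'sibimpuzip' matches the regular Wishou development of *tepenpuzib.

sibimpuzip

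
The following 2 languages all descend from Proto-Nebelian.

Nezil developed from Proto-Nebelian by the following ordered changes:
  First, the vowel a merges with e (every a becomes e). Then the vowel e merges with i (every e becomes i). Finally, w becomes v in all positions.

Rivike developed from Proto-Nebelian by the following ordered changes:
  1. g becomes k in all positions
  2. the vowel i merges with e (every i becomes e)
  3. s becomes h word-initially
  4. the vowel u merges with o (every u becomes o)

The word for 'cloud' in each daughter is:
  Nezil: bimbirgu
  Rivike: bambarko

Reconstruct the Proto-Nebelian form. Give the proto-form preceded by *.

Position 7: Nezil has g, Rivike has k. Nezil preserves g here (none of its changes turn any other segment into g), so the proto-segment is *g.
Position 8: Nezil has u, Rivike has o. Nezil preserves u here (none of its changes turn any other segment into u), so the proto-segment is *u.
Position 2: Nezil has i, Rivike has a. Rivike preserves a here (none of its changes turn any other segment into a), so the proto-segment is *a.
Continuing position by position gives *bambargu; check it forward:
Nezil: *bambargu
  bambargu → bembergu   [vowel merger]
  bembergu → bimbirgu   [vowel merger]
  bimbirgu (rule 3 does not apply)
  giving Nezil bimbirgu.
Rivike: *bambargu > bambarku > bambarko  (by unconditioned shift, vowel merger)
No other proto-form is consistent with every reflex, so the reconstruction is *bambargu.

*bambargu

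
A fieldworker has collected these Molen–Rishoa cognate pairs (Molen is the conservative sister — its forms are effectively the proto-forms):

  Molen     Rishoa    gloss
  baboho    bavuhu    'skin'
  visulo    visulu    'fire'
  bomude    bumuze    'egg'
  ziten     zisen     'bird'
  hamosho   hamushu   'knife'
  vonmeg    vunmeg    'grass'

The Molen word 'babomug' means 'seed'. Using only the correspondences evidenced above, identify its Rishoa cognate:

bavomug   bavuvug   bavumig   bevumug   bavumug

bavumug

baboho ~ bavuhu — Molen b corresponds to Rishoa v between vowels (before a back vowel).
bomude ~ bumuze — Molen o corresponds to Rishoa u after a consonant, before a nasal.
Applying these to Molen 'babomug':
  babomug → bavomug   (b→v between vowels (before a back vowel))
  bavomug → bavumug   (o→u after a consonant, before a nasal)
So the Rishoa cognate is 'bavumug'.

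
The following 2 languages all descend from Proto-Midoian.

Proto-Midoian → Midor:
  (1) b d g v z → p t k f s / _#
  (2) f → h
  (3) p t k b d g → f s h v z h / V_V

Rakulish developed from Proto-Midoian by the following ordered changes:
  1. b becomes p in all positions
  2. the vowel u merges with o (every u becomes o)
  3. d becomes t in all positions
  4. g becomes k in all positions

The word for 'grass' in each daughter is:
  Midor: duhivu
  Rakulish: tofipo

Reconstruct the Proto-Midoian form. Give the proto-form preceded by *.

Position 6: Midor has u, Rakulish has o. Midor preserves u here (none of its changes turn any other segment into u), so the proto-segment is *u.
Position 1: Midor has d, Rakulish has t. Midor preserves d here (none of its changes turn any other segment into d), so the proto-segment is *d.
Position 5: Midor has v, Rakulish has p. Taking the neighbouring segments as reconstructed: Midor v could go back to *b or *v; Rakulish p could go back to *p or *b — the one source consistent with every daughter is *b.
This points to *dufibu. Verify forward in each daughter:
Midor: start from *dufibu.
  rule 1: no change — dufibu
  rule 2 (unconditioned shift): dufibu → duhibu
  rule 3 (intervocalic lenition): duhibu → duhivu
  ⇒ Midor duhivu
Rakulish: *dufibu
  dufibu → dufipu   [unconditioned shift]
  dufipu → dofipo   [vowel merger]
  dofipo → tofipo   [unconditioned shift]
  tofipo (rule 4 does not apply)
  giving Rakulish tofipo.
Only *dufibu yields all of Midor duhivu, Rakulish tofipo.

*dufibu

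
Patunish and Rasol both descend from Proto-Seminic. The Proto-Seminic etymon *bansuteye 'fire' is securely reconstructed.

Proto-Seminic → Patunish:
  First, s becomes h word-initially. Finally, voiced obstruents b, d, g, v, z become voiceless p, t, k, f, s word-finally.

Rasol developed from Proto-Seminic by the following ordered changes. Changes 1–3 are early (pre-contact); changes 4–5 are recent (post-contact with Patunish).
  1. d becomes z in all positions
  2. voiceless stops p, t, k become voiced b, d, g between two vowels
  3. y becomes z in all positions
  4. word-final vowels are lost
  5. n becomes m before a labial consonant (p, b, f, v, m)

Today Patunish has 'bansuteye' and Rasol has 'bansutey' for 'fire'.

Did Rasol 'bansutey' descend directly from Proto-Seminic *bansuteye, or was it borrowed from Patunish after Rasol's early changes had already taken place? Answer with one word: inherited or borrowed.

borrowed

If inherited, *bansuteye would pass through all of Rasol's changes:
Rasol: start from *bansuteye.
  rule 1: no change — bansuteye
  rule 2 (intervocalic voicing): bansuteye → bansudeye
  rule 3 (unconditioned shift): bansudeye → bansudeze
  rule 4 (apocope): bansudeze → bansudez
  rule 5: no change — bansudez
  ⇒ Rasol bansudez
If borrowed from Patunish 'bansuteye' after the early changes, it would undergo only the recent ones:
  rule 4 (apocope): bansuteye → bansutey
  rule 5 (nasal place assimilation): no change (bansutey)
  ⇒ as a loan: bansutey
Rasol 'bansutey' matches the loan outcome 'bansutey', not the inherited 'bansudez' — it skipped the early Rasol changes, so it was borrowed from Patunish.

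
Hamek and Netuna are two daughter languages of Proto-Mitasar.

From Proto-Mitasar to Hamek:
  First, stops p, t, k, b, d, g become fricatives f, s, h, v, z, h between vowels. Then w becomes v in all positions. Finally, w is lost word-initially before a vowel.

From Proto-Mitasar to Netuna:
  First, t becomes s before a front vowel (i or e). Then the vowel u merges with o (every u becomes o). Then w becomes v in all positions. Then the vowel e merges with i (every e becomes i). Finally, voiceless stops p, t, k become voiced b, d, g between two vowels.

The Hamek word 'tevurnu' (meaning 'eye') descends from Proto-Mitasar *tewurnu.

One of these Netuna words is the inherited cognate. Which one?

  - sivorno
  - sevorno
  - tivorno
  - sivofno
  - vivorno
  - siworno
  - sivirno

sivorno

Netuna: *tewurnu > sewurnu > seworno > sevorno > sivorno  (by palatalisation, vowel merger, unconditioned shift, vowel merger)
The other candidates each miss or misapply at least one Netuna change.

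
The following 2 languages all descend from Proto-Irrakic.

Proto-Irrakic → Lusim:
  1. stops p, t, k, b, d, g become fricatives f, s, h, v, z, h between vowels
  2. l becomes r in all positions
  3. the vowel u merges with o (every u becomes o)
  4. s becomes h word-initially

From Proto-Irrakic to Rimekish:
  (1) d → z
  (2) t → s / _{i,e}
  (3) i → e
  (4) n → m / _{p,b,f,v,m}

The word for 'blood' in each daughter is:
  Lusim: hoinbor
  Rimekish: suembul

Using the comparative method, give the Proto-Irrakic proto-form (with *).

*suinbul

Position 4: Lusim has n, Rimekish has m. Lusim preserves n here (none of its changes turn any other segment into n), so the proto-segment is *n.
Position 6: Lusim has o, Rimekish has u. Rimekish preserves u here (none of its changes turn any other segment into u), so the proto-segment is *u.
Position 7: Lusim has r, Rimekish has l. Rimekish preserves l here (none of its changes turn any other segment into l), so the proto-segment is *l.
Verify the candidate proto-form against each daughter:
Lusim: *suinbul
  suinbul (rule 1 does not apply)
  suinbul → suinbur   [unconditioned shift]
  suinbur → soinbor   [vowel merger]
  soinbor → hoinbor   [debuccalisation]
  giving Lusim hoinbor.
Rimekish: *suinbul > suenbul > suembul  (by vowel merger, nasal place assimilation)
*suinbul is the unique common source.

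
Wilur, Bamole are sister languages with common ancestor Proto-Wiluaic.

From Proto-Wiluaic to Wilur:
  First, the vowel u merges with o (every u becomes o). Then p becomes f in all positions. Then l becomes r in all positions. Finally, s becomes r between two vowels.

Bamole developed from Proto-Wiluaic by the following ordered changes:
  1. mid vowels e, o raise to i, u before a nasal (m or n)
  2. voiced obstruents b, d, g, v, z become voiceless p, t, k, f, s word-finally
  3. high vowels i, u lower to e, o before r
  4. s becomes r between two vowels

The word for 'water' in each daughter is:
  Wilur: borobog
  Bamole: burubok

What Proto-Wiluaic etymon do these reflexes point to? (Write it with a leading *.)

*busubog

Position 7: Wilur has g, Bamole has k. Wilur preserves g here (none of its changes turn any other segment into g), so the proto-segment is *g.
Position 4: Wilur has o, Bamole has u. Taking the neighbouring segments as reconstructed: Wilur o could go back to *o or *u; Bamole u can only go back to *u — the one source consistent with every daughter is *u.
Position 2: Wilur has o, Bamole has u. Taking the neighbouring segments as reconstructed: Wilur o could go back to *o or *u; Bamole u can only go back to *u — the one source consistent with every daughter is *u.
This points to *busubog. Verify forward in each daughter:
Wilur: *busubog > bosobog > borobog  (by vowel merger, rhotacism)
Bamole: start from *busubog.
  rule 1: no change — busubog
  rule 2 (final devoicing): busubog → busubok
  rule 3: no change — busubok
  rule 4 (rhotacism): busubok → burubok
  ⇒ Bamole burubok
Only *busubog yields all of Wilur borobog, Bamole burubok.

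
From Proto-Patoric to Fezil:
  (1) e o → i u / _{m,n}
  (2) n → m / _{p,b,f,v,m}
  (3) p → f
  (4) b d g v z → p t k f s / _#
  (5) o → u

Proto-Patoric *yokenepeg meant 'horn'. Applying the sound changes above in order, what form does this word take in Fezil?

yukinefek

Fezil: *yokenepeg > yokinepeg > yokinefeg > yokinefek > yukinefek  (by pre-nasal raising, unconditioned shift, final devoicing, vowel merger)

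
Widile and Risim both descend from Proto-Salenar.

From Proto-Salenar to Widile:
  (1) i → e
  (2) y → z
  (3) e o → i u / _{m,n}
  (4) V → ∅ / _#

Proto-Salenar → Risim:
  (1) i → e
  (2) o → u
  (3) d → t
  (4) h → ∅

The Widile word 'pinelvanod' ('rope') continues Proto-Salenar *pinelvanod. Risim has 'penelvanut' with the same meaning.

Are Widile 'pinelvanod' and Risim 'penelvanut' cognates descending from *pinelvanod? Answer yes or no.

Derive the expected Risim reflex of *pinelvanod:
Risim: *pinelvanod
  pinelvanod → penelvanod   [vowel merger]
  penelvanod → penelvanud   [vowel merger]
  penelvanud → penelvanut   [unconditioned shift]
  penelvanut (rule 4 does not apply)
  giving Risim penelvanut.
Risim 'penelvanut' matches the regular reflex exactly, so the pair is cognate.

yes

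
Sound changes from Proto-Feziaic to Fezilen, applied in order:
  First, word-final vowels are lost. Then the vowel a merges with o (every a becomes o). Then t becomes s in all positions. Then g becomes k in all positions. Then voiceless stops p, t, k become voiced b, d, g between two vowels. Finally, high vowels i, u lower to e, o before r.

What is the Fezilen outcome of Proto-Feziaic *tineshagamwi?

Fezilen: *tineshagamwi
  tineshagamwi → tineshagamw   [apocope]
  tineshagamw → tineshogomw   [vowel merger]
  tineshogomw → sineshogomw   [unconditioned shift]
  sineshogomw → sineshokomw   [unconditioned shift]
  sineshokomw → sineshogomw   [intervocalic voicing]
  sineshogomw (rule 6 does not apply)
  giving Fezilen sineshogomw.

sineshogomw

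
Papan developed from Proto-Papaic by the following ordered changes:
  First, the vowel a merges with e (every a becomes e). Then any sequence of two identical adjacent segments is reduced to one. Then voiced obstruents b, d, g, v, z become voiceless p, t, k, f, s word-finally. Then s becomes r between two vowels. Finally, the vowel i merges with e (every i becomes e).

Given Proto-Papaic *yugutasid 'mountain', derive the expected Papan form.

Papan: *yugutasid
  yugutasid → yugutesid   [vowel merger]
  yugutesid (rule 2 does not apply)
  yugutesid → yugutesit   [final devoicing]
  yugutesit → yuguterit   [rhotacism]
  yuguterit → yuguteret   [vowel merger]
  giving Papan yuguteret.

yuguteret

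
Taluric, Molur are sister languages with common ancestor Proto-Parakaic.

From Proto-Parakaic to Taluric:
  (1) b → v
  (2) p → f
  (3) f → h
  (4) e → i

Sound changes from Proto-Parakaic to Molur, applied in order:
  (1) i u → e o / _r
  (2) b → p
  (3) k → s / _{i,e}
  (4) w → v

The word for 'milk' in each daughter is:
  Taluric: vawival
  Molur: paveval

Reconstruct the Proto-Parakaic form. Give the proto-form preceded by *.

Position 1: Taluric has v, Molur has p. Taking the neighbouring segments as reconstructed: Taluric v could go back to *b or *v; Molur p could go back to *p or *b — the one source consistent with every daughter is *b.
Position 3: Taluric has w, Molur has v. Taluric preserves w here (none of its changes turn any other segment into w), so the proto-segment is *w.
Position 4: Taluric has i, Molur has e. Taking the neighbouring segments as reconstructed: Taluric i could go back to *e or *i; Molur e can only go back to *e — the one source consistent with every daughter is *e.
Verify the candidate proto-form against each daughter:
Taluric: *baweval > vaweval > vawival  (by unconditioned shift, vowel merger)
Molur: start from *baweval.
  rule 1: no change — baweval
  rule 2 (unconditioned shift): baweval → paweval
  rule 3: no change — paweval
  rule 4 (unconditioned shift): paweval → paveval
  ⇒ Molur paveval
No other proto-form is consistent with every reflex, so the reconstruction is *baweval.

*baweval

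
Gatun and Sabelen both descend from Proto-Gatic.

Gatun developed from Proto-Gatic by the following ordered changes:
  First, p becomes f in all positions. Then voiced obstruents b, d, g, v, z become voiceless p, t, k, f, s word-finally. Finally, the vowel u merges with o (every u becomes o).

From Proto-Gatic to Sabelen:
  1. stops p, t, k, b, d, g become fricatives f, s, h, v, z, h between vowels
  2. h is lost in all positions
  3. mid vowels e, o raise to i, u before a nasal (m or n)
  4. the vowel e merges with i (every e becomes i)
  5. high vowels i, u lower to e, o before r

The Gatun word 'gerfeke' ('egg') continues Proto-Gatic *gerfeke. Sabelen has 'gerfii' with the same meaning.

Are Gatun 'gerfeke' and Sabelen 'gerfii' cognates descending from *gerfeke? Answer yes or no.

Derive the expected Sabelen reflex of *gerfeke:
Sabelen: *gerfeke > gerfehe > gerfee > girfii > gerfii  (by intervocalic lenition, h-loss, vowel merger, pre-rhotic lowering)
Sabelen 'gerfii' matches the regular reflex exactly, so the pair is cognate.

yes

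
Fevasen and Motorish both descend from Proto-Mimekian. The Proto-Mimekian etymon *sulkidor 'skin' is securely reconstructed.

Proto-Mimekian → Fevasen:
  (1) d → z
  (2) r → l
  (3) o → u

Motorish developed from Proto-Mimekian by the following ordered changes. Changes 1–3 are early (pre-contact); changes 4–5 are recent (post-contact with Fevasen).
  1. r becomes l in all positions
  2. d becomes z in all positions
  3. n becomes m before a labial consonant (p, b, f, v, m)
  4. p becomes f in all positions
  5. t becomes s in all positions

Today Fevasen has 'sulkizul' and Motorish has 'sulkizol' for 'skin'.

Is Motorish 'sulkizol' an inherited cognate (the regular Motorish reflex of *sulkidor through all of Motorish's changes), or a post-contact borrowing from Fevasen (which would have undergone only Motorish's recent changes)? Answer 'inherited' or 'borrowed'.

If inherited, *sulkidor would pass through all of Motorish's changes:
Motorish: start from *sulkidor.
  rule 1 (unconditioned shift): sulkidor → sulkidol
  rule 2 (unconditioned shift): sulkidol → sulkizol
  rule 3: no change — sulkizol
  rule 4: no change — sulkizol
  rule 5: no change — sulkizol
  ⇒ Motorish sulkizol
If borrowed from Fevasen 'sulkizul' after the early changes, it would undergo only the recent ones:
  rule 4 (unconditioned shift): no change (sulkizul)
  rule 5 (unconditioned shift): no change (sulkizul)
  ⇒ as a loan: sulkizul
Motorish 'sulkizol' matches the inherited outcome exactly, so it is an inherited cognate, not a loan.

inherited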